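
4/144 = 1/36 = 0.03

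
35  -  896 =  - 861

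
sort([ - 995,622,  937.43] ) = [  -  995, 622,937.43] 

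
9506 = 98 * 97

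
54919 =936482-881563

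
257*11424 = 2935968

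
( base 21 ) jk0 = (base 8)21137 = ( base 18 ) 192F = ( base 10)8799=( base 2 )10001001011111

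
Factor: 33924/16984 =2^( - 1)*3^1*193^ ( - 1)*257^1 =771/386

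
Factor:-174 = -2^1*3^1*29^1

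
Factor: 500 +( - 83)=3^1*139^1 = 417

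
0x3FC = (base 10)1020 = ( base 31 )11S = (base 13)606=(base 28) 18C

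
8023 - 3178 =4845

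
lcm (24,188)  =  1128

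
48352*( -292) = - 14118784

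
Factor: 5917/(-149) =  - 61^1 * 97^1*149^( - 1 )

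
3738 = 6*623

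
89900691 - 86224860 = 3675831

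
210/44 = 4+ 17/22 = 4.77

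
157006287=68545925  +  88460362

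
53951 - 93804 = -39853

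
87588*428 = 37487664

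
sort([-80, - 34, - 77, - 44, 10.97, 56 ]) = [ - 80,  -  77, - 44, - 34,  10.97,  56] 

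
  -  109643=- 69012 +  - 40631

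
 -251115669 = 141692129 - 392807798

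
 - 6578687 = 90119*( - 73 )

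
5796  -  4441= 1355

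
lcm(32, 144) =288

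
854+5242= 6096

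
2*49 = 98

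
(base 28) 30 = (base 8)124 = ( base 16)54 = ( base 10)84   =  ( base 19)48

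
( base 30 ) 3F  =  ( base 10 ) 105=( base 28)3L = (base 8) 151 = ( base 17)63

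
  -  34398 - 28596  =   - 62994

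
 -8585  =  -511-8074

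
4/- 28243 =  - 1+28239/28243  =  -  0.00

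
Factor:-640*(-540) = 2^9*3^3 * 5^2 = 345600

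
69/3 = 23=23.00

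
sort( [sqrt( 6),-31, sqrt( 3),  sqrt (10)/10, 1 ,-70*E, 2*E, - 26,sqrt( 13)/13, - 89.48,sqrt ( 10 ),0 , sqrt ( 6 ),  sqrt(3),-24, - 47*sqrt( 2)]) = [-70 * E,-89.48, -47*sqrt(2 ), - 31 , - 26, - 24,  0, sqrt(13)/13,sqrt ( 10)/10, 1,  sqrt( 3), sqrt(3),sqrt(6),sqrt(6), sqrt(10 ),  2*E]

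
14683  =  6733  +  7950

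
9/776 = 9/776 = 0.01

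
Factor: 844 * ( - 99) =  - 83556 =-2^2 *3^2*11^1*211^1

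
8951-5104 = 3847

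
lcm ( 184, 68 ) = 3128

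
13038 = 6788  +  6250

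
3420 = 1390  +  2030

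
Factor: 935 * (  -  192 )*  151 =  - 2^6*3^1*5^1 * 11^1*17^1 * 151^1 = - 27107520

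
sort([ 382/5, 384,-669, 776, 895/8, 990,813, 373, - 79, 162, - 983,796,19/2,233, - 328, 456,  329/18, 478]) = [ - 983, - 669,-328, - 79, 19/2, 329/18,382/5, 895/8,162, 233,373, 384, 456, 478, 776, 796, 813,990 ]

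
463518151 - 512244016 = - 48725865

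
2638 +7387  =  10025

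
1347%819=528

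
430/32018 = 215/16009= 0.01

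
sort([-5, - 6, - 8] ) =[-8, - 6, - 5]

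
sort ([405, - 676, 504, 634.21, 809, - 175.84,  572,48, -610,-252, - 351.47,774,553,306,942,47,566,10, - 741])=[ - 741, - 676, - 610, -351.47, - 252 , - 175.84,10 , 47,48,306,405, 504,553,566, 572, 634.21, 774,809,942 ] 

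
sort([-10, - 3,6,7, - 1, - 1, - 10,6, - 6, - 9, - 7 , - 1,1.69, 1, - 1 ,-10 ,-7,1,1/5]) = [-10,-10,-10, - 9 , - 7 , - 7, - 6, - 3 ,-1, - 1 , - 1, - 1 , 1/5, 1,1 , 1.69,6,6, 7]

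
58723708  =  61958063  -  3234355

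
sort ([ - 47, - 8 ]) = [  -  47, - 8] 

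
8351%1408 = 1311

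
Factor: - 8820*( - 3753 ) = 33101460=   2^2*3^5*5^1*7^2 * 139^1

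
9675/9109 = 9675/9109 = 1.06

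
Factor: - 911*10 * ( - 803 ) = 7315330 = 2^1* 5^1 * 11^1*73^1 * 911^1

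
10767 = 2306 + 8461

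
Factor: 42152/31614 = 2^2*3^( - 1) = 4/3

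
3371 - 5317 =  - 1946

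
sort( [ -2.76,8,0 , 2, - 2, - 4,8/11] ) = [ - 4, - 2.76,-2, 0,8/11,2,8 ] 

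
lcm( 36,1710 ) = 3420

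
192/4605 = 64/1535  =  0.04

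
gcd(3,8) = 1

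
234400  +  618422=852822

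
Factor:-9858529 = -9858529^1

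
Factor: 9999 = 3^2*11^1*101^1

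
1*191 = 191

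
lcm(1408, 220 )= 7040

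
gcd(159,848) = 53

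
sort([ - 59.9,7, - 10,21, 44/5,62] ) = [  -  59.9, - 10,7,44/5,21, 62]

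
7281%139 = 53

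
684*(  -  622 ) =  - 425448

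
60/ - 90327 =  - 1 + 30089/30109 = - 0.00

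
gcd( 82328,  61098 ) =2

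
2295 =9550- 7255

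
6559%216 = 79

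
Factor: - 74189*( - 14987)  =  7^1 * 2141^1*74189^1  =  1111870543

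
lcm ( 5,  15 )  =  15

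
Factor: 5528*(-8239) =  - 45545192 = - 2^3*7^1*11^1*107^1*691^1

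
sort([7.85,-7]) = [ - 7, 7.85]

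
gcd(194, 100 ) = 2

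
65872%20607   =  4051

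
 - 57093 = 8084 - 65177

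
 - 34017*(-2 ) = 68034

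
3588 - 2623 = 965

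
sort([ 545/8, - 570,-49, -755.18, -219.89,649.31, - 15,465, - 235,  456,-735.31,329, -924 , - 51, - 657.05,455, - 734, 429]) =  [ - 924, - 755.18, - 735.31, - 734, - 657.05, - 570, -235, - 219.89, - 51, - 49, - 15 , 545/8, 329,429,455,456,465 , 649.31 ]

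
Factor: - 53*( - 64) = 3392 = 2^6*53^1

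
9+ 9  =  18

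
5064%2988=2076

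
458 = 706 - 248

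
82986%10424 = 10018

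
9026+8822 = 17848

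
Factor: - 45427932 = - 2^2*3^3*11^1*38239^1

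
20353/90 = 20353/90 = 226.14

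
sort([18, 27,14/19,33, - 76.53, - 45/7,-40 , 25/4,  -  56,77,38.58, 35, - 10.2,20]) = [ - 76.53,-56, - 40, - 10.2, - 45/7,14/19,25/4, 18,  20,  27,33,35, 38.58,  77]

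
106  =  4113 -4007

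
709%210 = 79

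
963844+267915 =1231759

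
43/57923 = 43/57923 = 0.00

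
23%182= 23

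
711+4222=4933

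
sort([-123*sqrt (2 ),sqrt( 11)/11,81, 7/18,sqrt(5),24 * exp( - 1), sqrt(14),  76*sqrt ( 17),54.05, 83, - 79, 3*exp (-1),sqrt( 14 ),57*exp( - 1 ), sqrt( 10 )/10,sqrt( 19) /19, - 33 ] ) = [ - 123*sqrt( 2), - 79, - 33,sqrt(19 ) /19,sqrt( 11)/11,sqrt( 10) /10,  7/18,3*exp( - 1),sqrt(  5), sqrt( 14), sqrt( 14 ),24*exp( - 1),57*exp( - 1), 54.05, 81,83, 76*sqrt(17)]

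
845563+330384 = 1175947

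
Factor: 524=2^2 *131^1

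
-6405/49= - 915/7 = - 130.71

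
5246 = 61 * 86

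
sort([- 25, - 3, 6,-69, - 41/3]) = [-69,  -  25, - 41/3, - 3,6]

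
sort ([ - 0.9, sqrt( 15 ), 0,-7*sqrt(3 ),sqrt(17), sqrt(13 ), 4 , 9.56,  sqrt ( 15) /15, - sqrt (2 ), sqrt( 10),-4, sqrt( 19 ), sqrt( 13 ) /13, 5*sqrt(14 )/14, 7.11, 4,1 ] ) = [ - 7*sqrt( 3), - 4, - sqrt( 2 ), - 0.9,0, sqrt( 15)/15 , sqrt( 13 )/13, 1 , 5* sqrt(14 ) /14, sqrt( 10), sqrt( 13), sqrt( 15 ), 4,4, sqrt(17 ), sqrt( 19), 7.11, 9.56 ] 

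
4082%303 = 143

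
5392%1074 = 22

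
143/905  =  143/905 = 0.16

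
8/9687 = 8/9687=0.00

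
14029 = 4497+9532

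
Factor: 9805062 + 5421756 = 15226818= 2^1*3^1*2537803^1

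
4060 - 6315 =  - 2255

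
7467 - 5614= 1853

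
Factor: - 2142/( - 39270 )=3^1*5^(- 1)*11^( - 1 )=3/55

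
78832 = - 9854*( - 8)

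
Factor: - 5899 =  - 17^1*347^1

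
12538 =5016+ 7522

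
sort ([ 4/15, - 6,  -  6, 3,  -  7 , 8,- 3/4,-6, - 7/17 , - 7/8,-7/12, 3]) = [- 7,- 6, - 6,- 6, - 7/8, - 3/4, - 7/12, - 7/17, 4/15, 3,3, 8]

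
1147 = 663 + 484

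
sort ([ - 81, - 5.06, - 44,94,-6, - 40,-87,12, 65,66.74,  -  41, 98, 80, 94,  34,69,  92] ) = [ - 87,-81, - 44, - 41, - 40, - 6, - 5.06,  12, 34,65, 66.74,69,80, 92,94,94,98]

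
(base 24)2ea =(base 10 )1498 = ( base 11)1142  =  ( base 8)2732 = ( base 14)790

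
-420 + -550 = - 970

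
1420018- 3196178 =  - 1776160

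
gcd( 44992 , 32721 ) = 1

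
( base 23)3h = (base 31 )2o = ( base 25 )3B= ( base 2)1010110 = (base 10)86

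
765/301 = 2 + 163/301 = 2.54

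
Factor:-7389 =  - 3^2*821^1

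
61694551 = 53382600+8311951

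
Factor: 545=5^1*109^1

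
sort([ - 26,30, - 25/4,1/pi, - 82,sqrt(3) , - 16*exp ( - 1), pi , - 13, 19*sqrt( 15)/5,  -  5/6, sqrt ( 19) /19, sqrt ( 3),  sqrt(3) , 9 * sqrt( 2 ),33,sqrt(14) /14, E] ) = [-82, - 26, - 13, - 25/4, - 16 * exp(  -  1 ), - 5/6,sqrt( 19) /19, sqrt( 14 ) /14,1/pi,sqrt(3 ), sqrt( 3 ), sqrt(3),E,pi , 9*sqrt ( 2),19*sqrt(15) /5, 30, 33]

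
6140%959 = 386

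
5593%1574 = 871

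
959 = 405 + 554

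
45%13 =6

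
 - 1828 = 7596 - 9424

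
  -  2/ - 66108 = 1/33054 = 0.00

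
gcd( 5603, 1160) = 1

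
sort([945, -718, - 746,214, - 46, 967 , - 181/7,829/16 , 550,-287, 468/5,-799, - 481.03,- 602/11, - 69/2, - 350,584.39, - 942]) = [ - 942,-799, - 746, - 718, - 481.03 ,-350, - 287, - 602/11, - 46, - 69/2,-181/7, 829/16 , 468/5,214, 550 , 584.39,945,  967]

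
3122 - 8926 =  - 5804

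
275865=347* 795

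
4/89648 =1/22412 = 0.00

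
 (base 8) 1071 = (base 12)3b5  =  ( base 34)gp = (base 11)478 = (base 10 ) 569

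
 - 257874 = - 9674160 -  - 9416286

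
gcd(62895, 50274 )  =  21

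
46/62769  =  46/62769 = 0.00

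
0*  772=0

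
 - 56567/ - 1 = 56567 + 0/1 = 56567.00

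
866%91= 47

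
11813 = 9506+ 2307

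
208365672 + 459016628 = 667382300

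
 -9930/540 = - 19+11/18 = - 18.39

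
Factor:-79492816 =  -2^4*13^1*17^1 * 22481^1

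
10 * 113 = 1130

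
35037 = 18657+16380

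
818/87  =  9+35/87= 9.40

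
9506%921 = 296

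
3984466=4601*866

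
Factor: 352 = 2^5*11^1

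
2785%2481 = 304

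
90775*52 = 4720300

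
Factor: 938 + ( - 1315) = - 13^1*29^1 = - 377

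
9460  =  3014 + 6446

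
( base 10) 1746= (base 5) 23441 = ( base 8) 3322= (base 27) 2AI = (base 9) 2350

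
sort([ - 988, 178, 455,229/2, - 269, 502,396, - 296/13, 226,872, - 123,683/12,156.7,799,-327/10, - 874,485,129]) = [ - 988, - 874, - 269, - 123, - 327/10, - 296/13,683/12,229/2, 129,156.7,178, 226,396 , 455,485,502 , 799, 872]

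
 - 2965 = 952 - 3917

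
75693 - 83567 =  - 7874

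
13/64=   13/64  =  0.20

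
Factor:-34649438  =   - 2^1*647^1*26777^1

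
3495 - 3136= 359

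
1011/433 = 2 + 145/433=2.33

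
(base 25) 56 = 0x83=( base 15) 8B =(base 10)131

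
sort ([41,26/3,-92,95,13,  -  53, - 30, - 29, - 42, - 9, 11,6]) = [ - 92, - 53, - 42, - 30, - 29, - 9,6, 26/3,11, 13,  41,95]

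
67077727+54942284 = 122020011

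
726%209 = 99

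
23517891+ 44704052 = 68221943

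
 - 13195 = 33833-47028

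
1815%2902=1815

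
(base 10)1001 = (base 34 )TF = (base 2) 1111101001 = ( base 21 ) 25e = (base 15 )46B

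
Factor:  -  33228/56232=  - 13/22 = - 2^ (-1 )*11^( - 1)*13^1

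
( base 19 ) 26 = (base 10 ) 44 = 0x2c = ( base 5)134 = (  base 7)62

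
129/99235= 129/99235 = 0.00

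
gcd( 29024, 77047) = 1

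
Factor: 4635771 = 3^1*7^1*31^1*7121^1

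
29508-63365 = - 33857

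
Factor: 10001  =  73^1*137^1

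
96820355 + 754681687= 851502042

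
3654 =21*174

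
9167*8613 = 78955371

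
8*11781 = 94248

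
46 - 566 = - 520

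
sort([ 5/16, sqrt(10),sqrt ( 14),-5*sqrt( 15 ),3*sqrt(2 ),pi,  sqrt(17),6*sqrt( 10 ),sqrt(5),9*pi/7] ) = [-5*sqrt (15),5/16, sqrt(5 ),pi,sqrt(10 ), sqrt ( 14),9*pi/7, sqrt(17),3*sqrt(2),6*sqrt(10)]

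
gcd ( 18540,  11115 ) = 45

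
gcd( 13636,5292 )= 28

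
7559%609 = 251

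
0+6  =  6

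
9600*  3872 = 37171200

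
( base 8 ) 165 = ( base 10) 117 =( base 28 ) 45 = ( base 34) 3f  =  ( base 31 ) 3o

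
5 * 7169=35845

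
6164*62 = 382168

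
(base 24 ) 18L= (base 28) 105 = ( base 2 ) 1100010101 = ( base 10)789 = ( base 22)1DJ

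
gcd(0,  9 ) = 9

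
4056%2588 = 1468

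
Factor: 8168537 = 13^1 * 19^1*33071^1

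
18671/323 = 57 + 260/323 = 57.80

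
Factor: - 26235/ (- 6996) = 15/4 = 2^( - 2)*3^1*5^1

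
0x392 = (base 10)914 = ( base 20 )25E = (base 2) 1110010010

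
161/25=161/25 = 6.44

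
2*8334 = 16668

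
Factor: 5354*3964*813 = 2^3 * 3^1*271^1*991^1*2677^1 = 17254507128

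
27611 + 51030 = 78641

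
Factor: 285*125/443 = 3^1*5^4*19^1*443^( -1) = 35625/443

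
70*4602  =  322140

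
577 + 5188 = 5765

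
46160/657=46160/657 = 70.26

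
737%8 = 1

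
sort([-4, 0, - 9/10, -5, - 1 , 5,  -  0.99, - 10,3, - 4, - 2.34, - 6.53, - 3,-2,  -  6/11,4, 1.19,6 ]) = [-10 , -6.53,-5 , - 4, - 4, - 3, - 2.34, - 2, - 1,- 0.99 , - 9/10, - 6/11,0, 1.19, 3,4,5,6]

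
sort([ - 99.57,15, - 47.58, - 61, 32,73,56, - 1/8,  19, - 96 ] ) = [ - 99.57, - 96, - 61, - 47.58, - 1/8,15, 19,32,  56, 73 ] 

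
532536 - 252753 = 279783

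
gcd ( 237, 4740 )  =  237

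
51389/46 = 51389/46 = 1117.15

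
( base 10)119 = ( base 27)4b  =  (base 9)142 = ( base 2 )1110111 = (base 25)4J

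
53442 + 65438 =118880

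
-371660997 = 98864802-470525799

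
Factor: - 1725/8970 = - 5/26 = - 2^( - 1 )*5^1*13^( - 1)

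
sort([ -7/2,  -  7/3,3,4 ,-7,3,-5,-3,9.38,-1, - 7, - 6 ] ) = [ - 7, - 7 , - 6,  -  5  ,- 7/2, - 3,-7/3,- 1,3,3,4, 9.38 ] 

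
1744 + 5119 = 6863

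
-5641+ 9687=4046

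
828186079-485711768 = 342474311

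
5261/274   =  19+55/274  =  19.20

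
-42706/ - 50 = 21353/25 = 854.12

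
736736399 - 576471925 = 160264474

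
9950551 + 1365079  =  11315630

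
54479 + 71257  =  125736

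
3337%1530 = 277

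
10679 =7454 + 3225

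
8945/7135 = 1+362/1427 = 1.25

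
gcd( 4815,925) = 5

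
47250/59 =47250/59 = 800.85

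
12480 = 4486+7994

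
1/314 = 1/314 = 0.00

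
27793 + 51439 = 79232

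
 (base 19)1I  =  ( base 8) 45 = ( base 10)37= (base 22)1f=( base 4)211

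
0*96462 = 0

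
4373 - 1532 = 2841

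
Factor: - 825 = -3^1*5^2*11^1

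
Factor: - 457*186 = -2^1*3^1*31^1*457^1 = - 85002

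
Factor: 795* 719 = 571605 = 3^1*5^1*53^1*719^1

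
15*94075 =1411125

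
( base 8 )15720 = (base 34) 65e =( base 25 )b9k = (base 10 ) 7120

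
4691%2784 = 1907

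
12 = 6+6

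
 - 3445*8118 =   -  27966510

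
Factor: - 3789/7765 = -3^2*5^( - 1 )*421^1*1553^( - 1)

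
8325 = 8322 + 3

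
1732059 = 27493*63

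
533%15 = 8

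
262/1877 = 262/1877  =  0.14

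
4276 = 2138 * 2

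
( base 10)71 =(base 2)1000111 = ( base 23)32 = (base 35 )21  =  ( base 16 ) 47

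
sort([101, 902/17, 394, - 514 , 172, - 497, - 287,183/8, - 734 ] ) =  [ - 734, - 514, - 497, - 287, 183/8, 902/17, 101,172,394 ] 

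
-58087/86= - 58087/86=-675.43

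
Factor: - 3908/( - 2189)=2^2*11^( -1)*199^(-1)*977^1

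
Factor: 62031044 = 2^2*15507761^1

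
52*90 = 4680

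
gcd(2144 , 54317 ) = 1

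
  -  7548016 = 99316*( - 76)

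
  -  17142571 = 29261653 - 46404224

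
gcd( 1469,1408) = 1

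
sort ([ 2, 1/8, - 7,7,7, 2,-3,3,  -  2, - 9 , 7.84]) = [ - 9,-7, - 3,  -  2,  1/8, 2, 2,3,  7  ,  7,7.84 ]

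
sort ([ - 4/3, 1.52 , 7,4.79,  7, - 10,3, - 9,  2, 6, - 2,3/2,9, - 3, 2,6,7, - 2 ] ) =[  -  10, - 9, - 3, - 2, - 2, - 4/3,  3/2, 1.52,2,  2, 3,4.79,6 , 6,7, 7 , 7,9 ]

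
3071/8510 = 83/230 = 0.36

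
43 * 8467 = 364081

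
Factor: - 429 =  - 3^1*11^1*13^1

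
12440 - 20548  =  -8108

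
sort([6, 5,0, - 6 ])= [ - 6, 0,5,6]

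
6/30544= 3/15272=0.00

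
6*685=4110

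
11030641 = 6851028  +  4179613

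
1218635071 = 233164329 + 985470742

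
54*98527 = 5320458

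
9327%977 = 534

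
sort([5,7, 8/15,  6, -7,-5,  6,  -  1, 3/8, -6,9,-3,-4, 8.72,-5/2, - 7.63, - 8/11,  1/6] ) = [-7.63,-7,  -  6,-5, -4,- 3,  -  5/2, - 1 ,- 8/11 , 1/6,  3/8, 8/15,5, 6, 6, 7, 8.72,9]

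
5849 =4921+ 928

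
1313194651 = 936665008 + 376529643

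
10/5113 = 10/5113 = 0.00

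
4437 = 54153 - 49716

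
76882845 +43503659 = 120386504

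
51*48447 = 2470797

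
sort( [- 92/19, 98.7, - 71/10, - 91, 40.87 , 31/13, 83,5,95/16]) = [ - 91, - 71/10,-92/19,31/13,  5, 95/16,40.87,83, 98.7 ]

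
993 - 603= 390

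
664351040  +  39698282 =704049322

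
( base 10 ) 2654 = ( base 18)838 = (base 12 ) 1652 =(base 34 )2A2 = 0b101001011110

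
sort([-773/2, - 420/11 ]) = [ - 773/2,-420/11]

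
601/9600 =601/9600 = 0.06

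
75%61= 14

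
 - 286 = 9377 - 9663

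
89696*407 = 36506272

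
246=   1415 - 1169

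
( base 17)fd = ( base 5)2033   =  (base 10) 268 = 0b100001100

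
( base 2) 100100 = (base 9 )40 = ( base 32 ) 14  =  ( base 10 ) 36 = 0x24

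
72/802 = 36/401 = 0.09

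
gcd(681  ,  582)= 3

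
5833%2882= 69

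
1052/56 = 263/14 = 18.79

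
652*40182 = 26198664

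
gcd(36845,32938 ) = 1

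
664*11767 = 7813288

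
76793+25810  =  102603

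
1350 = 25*54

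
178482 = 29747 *6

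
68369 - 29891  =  38478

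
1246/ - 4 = - 312 + 1/2=- 311.50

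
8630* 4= 34520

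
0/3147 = 0 = 0.00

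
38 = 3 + 35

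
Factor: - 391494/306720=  - 919/720  =  - 2^( - 4 )*3^( - 2 )*5^( - 1) *919^1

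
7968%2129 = 1581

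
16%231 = 16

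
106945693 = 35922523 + 71023170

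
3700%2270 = 1430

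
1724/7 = 246 + 2/7 =246.29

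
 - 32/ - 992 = 1/31 =0.03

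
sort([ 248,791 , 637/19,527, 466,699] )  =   [637/19,248, 466, 527, 699, 791 ] 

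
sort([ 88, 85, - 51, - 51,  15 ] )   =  [ - 51,-51 , 15, 85,  88 ]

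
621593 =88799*7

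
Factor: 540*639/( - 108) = -3195 =- 3^2*5^1*71^1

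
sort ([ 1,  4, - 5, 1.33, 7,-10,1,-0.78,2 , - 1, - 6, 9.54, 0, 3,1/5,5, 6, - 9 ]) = [ - 10, - 9, - 6,-5,  -  1, - 0.78,0,1/5,1,  1, 1.33, 2, 3  ,  4, 5,  6,7, 9.54 ]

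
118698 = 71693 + 47005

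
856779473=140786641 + 715992832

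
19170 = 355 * 54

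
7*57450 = 402150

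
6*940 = 5640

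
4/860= 1/215 = 0.00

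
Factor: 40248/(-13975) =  - 72/25 = - 2^3*3^2 * 5^(-2)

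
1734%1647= 87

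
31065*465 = 14445225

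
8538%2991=2556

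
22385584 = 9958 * 2248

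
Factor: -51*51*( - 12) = 2^2 *3^3*17^2 = 31212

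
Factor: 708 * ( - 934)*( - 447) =295588584 = 2^3 * 3^2 * 59^1*149^1*467^1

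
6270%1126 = 640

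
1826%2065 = 1826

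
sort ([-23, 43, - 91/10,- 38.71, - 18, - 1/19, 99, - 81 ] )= [ - 81, - 38.71, - 23, -18, - 91/10 , - 1/19,43,99]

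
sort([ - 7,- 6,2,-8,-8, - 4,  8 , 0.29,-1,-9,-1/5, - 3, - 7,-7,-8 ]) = [-9 ,-8, - 8,-8, - 7 ,-7,-7,-6 , - 4, - 3, - 1,-1/5,0.29, 2,8 ] 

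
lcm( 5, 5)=5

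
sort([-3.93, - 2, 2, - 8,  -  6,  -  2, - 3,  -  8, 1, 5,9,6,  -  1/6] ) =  [-8, - 8, - 6,-3.93, -3,-2, - 2, - 1/6, 1,  2, 5,  6,9 ] 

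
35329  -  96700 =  - 61371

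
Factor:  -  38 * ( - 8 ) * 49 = 2^4 * 7^2*19^1 = 14896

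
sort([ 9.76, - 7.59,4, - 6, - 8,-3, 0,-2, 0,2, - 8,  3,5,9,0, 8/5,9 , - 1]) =[ -8, - 8,-7.59, - 6, - 3, - 2,  -  1,  0,0,0, 8/5,  2,3,4 , 5,  9, 9,9.76]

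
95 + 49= 144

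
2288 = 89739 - 87451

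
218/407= 218/407 =0.54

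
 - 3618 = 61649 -65267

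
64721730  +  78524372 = 143246102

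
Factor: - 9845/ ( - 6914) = 2^(- 1)*5^1*11^1*179^1*3457^( - 1 )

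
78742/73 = 1078 + 48/73   =  1078.66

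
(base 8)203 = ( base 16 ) 83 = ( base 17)7C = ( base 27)4n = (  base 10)131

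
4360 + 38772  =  43132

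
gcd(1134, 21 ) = 21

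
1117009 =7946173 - 6829164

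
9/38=9/38= 0.24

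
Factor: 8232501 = 3^1*1019^1*2693^1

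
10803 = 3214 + 7589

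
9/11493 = 1/1277 = 0.00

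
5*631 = 3155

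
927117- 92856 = 834261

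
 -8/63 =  - 1 + 55/63  =  - 0.13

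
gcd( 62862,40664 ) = 2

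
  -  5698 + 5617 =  -81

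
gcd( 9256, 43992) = 104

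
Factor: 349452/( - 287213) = -612/503 = - 2^2*3^2*17^1*503^( - 1)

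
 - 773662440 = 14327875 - 787990315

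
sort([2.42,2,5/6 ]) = [ 5/6, 2, 2.42 ]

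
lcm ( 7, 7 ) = 7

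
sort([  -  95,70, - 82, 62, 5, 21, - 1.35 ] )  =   [ - 95, - 82, - 1.35, 5, 21, 62,70 ] 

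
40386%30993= 9393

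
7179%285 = 54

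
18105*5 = 90525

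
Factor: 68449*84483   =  3^4 * 7^1 * 149^1*68449^1 = 5782776867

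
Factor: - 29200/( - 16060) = 2^2*5^1*11^(  -  1 ) = 20/11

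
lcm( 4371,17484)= 17484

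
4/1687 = 4/1687  =  0.00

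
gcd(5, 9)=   1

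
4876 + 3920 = 8796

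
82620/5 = 16524=   16524.00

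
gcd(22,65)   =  1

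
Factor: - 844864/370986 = -422432/185493 = - 2^5*3^ ( - 1 )*7^( - 1)*11^(-2)*43^1*73^( - 1 )*307^1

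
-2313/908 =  - 2313/908 = -2.55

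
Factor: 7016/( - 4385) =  - 8/5=-2^3*5^ ( - 1)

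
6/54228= 1/9038 =0.00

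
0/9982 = 0= 0.00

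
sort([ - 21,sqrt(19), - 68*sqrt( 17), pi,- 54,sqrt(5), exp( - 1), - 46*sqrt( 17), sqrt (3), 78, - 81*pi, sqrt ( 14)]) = [-68*sqrt( 17 ), - 81 * pi, -46*sqrt( 17),- 54, - 21, exp(-1),sqrt (3), sqrt(5), pi, sqrt( 14),sqrt (19),78] 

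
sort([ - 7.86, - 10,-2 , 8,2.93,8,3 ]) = [- 10,- 7.86, - 2,2.93,3, 8,8]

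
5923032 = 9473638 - 3550606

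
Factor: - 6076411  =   - 11^1 * 552401^1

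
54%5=4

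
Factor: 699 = 3^1*233^1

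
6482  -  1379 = 5103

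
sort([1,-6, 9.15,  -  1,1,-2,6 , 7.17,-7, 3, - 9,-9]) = [ - 9,- 9,  -  7,-6 , - 2  ,-1 , 1,1,3,6,7.17, 9.15]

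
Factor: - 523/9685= - 5^( - 1 )*13^( - 1 ) * 149^( - 1) * 523^1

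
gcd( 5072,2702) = 2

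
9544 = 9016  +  528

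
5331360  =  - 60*(  -  88856 )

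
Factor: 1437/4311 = 3^(- 1 )=1/3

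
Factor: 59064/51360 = 2^(  -  2)  *5^ ( - 1)*23^1  =  23/20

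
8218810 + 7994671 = 16213481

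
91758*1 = 91758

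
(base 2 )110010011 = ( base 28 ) eb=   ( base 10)403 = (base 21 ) j4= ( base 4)12103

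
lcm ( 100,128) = 3200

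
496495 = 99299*5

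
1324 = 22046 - 20722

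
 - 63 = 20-83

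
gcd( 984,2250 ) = 6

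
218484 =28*7803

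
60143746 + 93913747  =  154057493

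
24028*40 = 961120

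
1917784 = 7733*248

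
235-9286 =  - 9051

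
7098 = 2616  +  4482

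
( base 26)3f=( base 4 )1131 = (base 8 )135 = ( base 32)2t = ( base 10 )93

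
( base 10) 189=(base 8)275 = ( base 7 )360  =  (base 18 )a9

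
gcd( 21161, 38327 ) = 1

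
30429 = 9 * 3381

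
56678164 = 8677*6532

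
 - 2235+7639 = 5404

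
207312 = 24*8638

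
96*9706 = 931776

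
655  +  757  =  1412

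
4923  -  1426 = 3497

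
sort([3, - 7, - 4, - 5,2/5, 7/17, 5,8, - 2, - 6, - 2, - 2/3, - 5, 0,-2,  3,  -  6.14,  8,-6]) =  [ - 7 ,- 6.14, - 6,-6,-5,-5 , - 4,-2,-2, - 2, - 2/3,0,2/5,7/17,3,3,5, 8 , 8]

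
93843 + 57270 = 151113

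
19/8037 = 1/423 = 0.00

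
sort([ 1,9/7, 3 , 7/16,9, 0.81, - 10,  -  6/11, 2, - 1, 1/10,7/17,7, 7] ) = [ - 10,-1, - 6/11,1/10, 7/17, 7/16 , 0.81, 1,  9/7,2, 3,7,7,9]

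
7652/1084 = 1913/271  =  7.06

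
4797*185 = 887445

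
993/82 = 12 + 9/82 = 12.11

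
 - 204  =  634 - 838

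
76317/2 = 38158 + 1/2 =38158.50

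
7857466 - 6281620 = 1575846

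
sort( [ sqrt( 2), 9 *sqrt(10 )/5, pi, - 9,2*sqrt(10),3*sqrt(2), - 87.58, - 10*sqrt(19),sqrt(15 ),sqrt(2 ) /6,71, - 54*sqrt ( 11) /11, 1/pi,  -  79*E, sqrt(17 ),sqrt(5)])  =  [ - 79*E,- 87.58, - 10* sqrt( 19), - 54*sqrt( 11)/11,-9, sqrt( 2) /6,  1/pi, sqrt(2), sqrt(5), pi, sqrt(15),sqrt ( 17), 3*sqrt (2), 9* sqrt( 10) /5, 2*sqrt( 10 ),71]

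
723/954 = 241/318 = 0.76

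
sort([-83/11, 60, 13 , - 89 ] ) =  [ - 89, - 83/11, 13, 60 ]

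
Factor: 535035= 3^1  *5^1*53^1*673^1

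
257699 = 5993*43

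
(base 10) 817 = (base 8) 1461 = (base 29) s5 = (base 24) 1a1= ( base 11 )683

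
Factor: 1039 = 1039^1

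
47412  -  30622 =16790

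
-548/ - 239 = 548/239 = 2.29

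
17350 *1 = 17350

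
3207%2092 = 1115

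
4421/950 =4421/950 = 4.65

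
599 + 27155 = 27754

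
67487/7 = 9641=9641.00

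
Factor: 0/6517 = 0 = 0^1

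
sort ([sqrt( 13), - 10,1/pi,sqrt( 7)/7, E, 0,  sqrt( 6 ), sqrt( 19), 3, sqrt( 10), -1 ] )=[ - 10,-1, 0, 1/pi,sqrt( 7)/7 , sqrt( 6 ),E, 3, sqrt(10 ),sqrt( 13), sqrt( 19 )] 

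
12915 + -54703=-41788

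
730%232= 34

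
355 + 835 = 1190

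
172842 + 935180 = 1108022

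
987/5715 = 329/1905 = 0.17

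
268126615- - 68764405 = 336891020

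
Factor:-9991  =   - 97^1 *103^1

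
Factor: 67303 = 17^1*37^1*107^1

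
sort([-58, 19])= [  -  58, 19 ]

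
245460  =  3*81820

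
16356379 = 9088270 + 7268109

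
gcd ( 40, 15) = 5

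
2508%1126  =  256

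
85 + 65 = 150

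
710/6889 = 710/6889 = 0.10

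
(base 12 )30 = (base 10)36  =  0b100100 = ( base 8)44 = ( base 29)17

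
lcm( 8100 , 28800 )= 259200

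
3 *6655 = 19965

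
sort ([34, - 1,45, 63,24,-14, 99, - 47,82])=[ - 47, - 14, - 1 , 24,34,45,  63, 82,99 ] 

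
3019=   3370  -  351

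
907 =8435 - 7528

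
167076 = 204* 819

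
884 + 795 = 1679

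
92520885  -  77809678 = 14711207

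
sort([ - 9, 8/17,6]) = [ - 9,8/17, 6]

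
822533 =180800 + 641733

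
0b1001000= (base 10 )72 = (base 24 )30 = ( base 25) 2M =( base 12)60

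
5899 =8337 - 2438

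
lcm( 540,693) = 41580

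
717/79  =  717/79  =  9.08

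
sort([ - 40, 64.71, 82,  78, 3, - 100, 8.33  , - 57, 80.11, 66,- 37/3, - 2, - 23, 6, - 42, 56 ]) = [ - 100, - 57, - 42,-40, - 23, - 37/3, - 2,3, 6,  8.33,56, 64.71,66, 78, 80.11 , 82] 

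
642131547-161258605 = 480872942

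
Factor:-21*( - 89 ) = 1869 = 3^1*7^1*89^1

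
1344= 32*42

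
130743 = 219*597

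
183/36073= 183/36073 = 0.01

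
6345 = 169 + 6176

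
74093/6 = 74093/6  =  12348.83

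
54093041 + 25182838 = 79275879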